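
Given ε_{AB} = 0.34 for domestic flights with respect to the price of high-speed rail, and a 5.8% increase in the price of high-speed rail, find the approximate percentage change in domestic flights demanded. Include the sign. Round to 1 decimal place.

%ΔQ ≈ ε × %ΔP of high-speed rail = 0.34 × (5.8%) = 2.0%.
Demand for domestic flights rises by about 2.0%.

2.0%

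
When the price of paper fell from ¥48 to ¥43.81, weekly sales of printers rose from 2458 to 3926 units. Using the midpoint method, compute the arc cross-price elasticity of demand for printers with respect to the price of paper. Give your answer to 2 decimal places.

-5.04

ΔQ_A = 3926 − 2458 = 1468; ΔP_B = 43.81 − 48 = -4.19.
Midpoints: Q̄_A = 3192.0, P̄_B = 45.91.
ε = (ΔQ_A/Q̄_A)/(ΔP_B/P̄_B) = (1468/3192.0)/(-4.19/45.91) ≈ -5.04.
ε < 0: printers and paper are complements.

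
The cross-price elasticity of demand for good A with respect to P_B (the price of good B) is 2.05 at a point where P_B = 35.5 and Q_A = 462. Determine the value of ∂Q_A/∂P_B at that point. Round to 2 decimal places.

26.68

ε = (∂Q_A/∂P_B)·(P_B/Q_A) ⇒ ∂Q_A/∂P_B = ε·Q_A/P_B = 2.05 × 462/35.5 ≈ 26.68.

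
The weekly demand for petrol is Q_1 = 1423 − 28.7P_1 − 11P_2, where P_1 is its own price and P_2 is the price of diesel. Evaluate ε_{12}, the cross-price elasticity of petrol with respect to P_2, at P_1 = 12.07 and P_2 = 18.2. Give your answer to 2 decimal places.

-0.23

At P_1 = 12.07 and P_2 = 18.2: Q_1 = 876.391.
∂Q_1/∂P_2 = -11.
ε = (∂Q_1/∂P_2)(P_2/Q_1) = -11 × (18.2/876.391) ≈ -0.23.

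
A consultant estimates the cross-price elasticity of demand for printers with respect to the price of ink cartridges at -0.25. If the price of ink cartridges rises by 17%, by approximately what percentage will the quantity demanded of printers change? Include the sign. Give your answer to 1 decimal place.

-4.3%

%ΔQ ≈ ε × %ΔP of ink cartridges = -0.25 × (17%) = -4.3%.
Demand for printers falls by about 4.3%.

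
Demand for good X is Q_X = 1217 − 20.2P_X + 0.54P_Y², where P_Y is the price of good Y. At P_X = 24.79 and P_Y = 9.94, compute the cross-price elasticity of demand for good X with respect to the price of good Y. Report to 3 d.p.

0.139

At P_X = 24.79 and P_Y = 9.94: Q_X = 769.596.
∂Q_X/∂P_Y = 1.08P_Y = 1.08(9.94) = 10.7352.
ε = (∂Q_X/∂P_Y)(P_Y/Q_X) = 10.7352 × (9.94/769.596) ≈ 0.139.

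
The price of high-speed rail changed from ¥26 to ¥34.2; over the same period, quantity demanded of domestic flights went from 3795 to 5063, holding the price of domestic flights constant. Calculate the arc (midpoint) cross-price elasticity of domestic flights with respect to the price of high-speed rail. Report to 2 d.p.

1.05

ΔQ_A = 5063 − 3795 = 1268; ΔP_B = 34.2 − 26 = 8.2.
Midpoints: Q̄_A = 4429.0, P̄_B = 30.10.
ε = (ΔQ_A/Q̄_A)/(ΔP_B/P̄_B) = (1268/4429.0)/(8.2/30.10) ≈ 1.05.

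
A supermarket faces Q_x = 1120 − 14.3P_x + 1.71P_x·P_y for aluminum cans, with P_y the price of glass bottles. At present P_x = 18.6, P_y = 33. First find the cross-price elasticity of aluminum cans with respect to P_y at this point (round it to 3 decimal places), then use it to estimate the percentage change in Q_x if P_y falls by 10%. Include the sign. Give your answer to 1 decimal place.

At P_x = 18.6, P_y = 33: Q_x = 1903.618.
∂Q_x/∂P_y = 1.71P_x = 31.8060.
ε = (∂Q_x/∂P_y)(P_y/Q_x) = 31.8060 × 33/1903.618 ≈ 0.551.
%ΔQ_x ≈ ε × %ΔP_y = 0.551 × (-10%) = -5.5%.

-5.5%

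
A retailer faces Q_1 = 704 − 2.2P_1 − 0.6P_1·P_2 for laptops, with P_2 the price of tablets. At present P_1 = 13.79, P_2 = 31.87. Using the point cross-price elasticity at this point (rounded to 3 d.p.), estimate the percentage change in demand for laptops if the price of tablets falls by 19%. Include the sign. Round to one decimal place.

At P_1 = 13.79, P_2 = 31.87: Q_1 = 409.970.
∂Q_1/∂P_2 = -0.6P_1 = -8.2740.
ε = (∂Q_1/∂P_2)(P_2/Q_1) = -8.2740 × 31.87/409.970 ≈ -0.643.
%ΔQ_1 ≈ ε × %ΔP_2 = -0.643 × (-19%) = 12.2%.

12.2%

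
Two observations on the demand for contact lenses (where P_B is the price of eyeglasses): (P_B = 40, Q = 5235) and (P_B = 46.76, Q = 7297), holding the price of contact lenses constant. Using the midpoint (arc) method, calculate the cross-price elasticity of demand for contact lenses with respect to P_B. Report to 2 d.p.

ΔQ_A = 7297 − 5235 = 2062; ΔP_B = 46.76 − 40 = 6.76.
Midpoints: Q̄_A = 6266.0, P̄_B = 43.38.
ε = (ΔQ_A/Q̄_A)/(ΔP_B/P̄_B) = (2062/6266.0)/(6.76/43.38) ≈ 2.11.
ε > 0: contact lenses and eyeglasses are substitutes.

2.11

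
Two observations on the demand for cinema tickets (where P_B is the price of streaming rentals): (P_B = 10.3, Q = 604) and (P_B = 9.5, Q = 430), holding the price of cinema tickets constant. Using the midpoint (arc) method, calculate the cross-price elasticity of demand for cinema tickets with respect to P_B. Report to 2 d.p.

ΔQ_A = 430 − 604 = -174; ΔP_B = 9.5 − 10.3 = -0.8.
Midpoints: Q̄_A = 517.0, P̄_B = 9.90.
ε = (ΔQ_A/Q̄_A)/(ΔP_B/P̄_B) = (-174/517.0)/(-0.8/9.90) ≈ 4.16.
ε > 0: cinema tickets and streaming rentals are substitutes.

4.16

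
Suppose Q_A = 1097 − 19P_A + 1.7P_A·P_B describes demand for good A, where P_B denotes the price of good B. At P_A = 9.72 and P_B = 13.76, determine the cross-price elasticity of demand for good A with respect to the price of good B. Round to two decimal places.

0.20

At P_A = 9.72 and P_B = 13.76: Q_A = 1139.690.
∂Q_A/∂P_B = 1.7P_A = 1.7(9.72) = 16.5240.
ε = (∂Q_A/∂P_B)(P_B/Q_A) = 16.5240 × (13.76/1139.690) ≈ 0.20.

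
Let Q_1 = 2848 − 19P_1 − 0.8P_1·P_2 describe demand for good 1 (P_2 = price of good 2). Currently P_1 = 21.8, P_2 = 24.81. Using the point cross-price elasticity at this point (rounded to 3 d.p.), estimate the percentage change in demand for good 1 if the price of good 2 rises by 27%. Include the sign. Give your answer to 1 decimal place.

-5.8%

At P_1 = 21.8, P_2 = 24.81: Q_1 = 2001.114.
∂Q_1/∂P_2 = -0.8P_1 = -17.4400.
ε = (∂Q_1/∂P_2)(P_2/Q_1) = -17.4400 × 24.81/2001.114 ≈ -0.216.
%ΔQ_1 ≈ ε × %ΔP_2 = -0.216 × (27%) = -5.8%.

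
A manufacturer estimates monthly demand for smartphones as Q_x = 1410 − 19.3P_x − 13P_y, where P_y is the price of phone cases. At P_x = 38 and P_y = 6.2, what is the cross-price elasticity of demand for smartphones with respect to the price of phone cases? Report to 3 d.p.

-0.135

At P_x = 38 and P_y = 6.2: Q_x = 596.
∂Q_x/∂P_y = -13.
ε = (∂Q_x/∂P_y)(P_y/Q_x) = -13 × (6.2/596) ≈ -0.135.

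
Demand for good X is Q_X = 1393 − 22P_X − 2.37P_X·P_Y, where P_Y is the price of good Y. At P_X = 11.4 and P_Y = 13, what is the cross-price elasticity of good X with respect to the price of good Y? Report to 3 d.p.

-0.444

At P_X = 11.4 and P_Y = 13: Q_X = 790.966.
∂Q_X/∂P_Y = -2.37P_X = -2.37(11.4) = -27.0180.
ε = (∂Q_X/∂P_Y)(P_Y/Q_X) = -27.0180 × (13/790.966) ≈ -0.444.
ε < 0: complements.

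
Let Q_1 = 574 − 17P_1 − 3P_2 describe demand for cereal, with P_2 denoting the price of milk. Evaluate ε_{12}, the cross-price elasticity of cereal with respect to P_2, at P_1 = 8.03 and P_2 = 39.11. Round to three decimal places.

At P_1 = 8.03 and P_2 = 39.11: Q_1 = 320.16.
∂Q_1/∂P_2 = -3.
ε = (∂Q_1/∂P_2)(P_2/Q_1) = -3 × (39.11/320.16) ≈ -0.366.

-0.366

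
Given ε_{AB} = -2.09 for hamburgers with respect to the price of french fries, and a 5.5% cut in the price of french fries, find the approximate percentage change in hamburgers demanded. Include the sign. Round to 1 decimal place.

11.5%

%ΔQ ≈ ε × %ΔP of french fries = -2.09 × (-5.5%) = 11.5%.
Demand for hamburgers rises by about 11.5%.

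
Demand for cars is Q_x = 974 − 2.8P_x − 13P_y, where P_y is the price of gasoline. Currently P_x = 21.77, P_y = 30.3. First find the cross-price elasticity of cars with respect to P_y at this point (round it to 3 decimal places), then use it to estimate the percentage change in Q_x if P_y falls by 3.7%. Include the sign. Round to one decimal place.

At P_x = 21.77, P_y = 30.3: Q_x = 519.144.
∂Q_x/∂P_y = -13.
ε = (∂Q_x/∂P_y)(P_y/Q_x) = -13.0000 × 30.3/519.144 ≈ -0.759.
%ΔQ_x ≈ ε × %ΔP_y = -0.759 × (-3.7%) = 2.8%.

2.8%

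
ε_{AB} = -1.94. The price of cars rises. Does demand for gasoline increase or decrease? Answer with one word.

decrease

ε < 0 and the price of cars rises, so the quantity of gasoline moves in the opposite direction: it decreases.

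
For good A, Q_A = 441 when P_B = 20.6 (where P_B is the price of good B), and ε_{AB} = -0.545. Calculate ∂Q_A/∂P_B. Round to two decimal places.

ε = (∂Q_A/∂P_B)·(P_B/Q_A) ⇒ ∂Q_A/∂P_B = ε·Q_A/P_B = -0.545 × 441/20.6 ≈ -11.67.

-11.67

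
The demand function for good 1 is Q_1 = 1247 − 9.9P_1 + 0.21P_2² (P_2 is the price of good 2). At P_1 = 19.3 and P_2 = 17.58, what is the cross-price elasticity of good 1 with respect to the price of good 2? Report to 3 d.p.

At P_1 = 19.3 and P_2 = 17.58: Q_1 = 1120.832.
∂Q_1/∂P_2 = 0.42P_2 = 0.42(17.58) = 7.3836.
ε = (∂Q_1/∂P_2)(P_2/Q_1) = 7.3836 × (17.58/1120.832) ≈ 0.116.

0.116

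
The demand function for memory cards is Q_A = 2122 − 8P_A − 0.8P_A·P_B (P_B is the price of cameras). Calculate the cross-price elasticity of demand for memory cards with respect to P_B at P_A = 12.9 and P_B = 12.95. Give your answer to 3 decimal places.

At P_A = 12.9 and P_B = 12.95: Q_A = 1885.156.
∂Q_A/∂P_B = -0.8P_A = -0.8(12.9) = -10.3200.
ε = (∂Q_A/∂P_B)(P_B/Q_A) = -10.3200 × (12.95/1885.156) ≈ -0.071.
ε < 0: complements.

-0.071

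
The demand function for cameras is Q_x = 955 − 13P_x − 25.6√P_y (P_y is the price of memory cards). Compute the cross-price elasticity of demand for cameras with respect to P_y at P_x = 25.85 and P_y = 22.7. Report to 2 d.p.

At P_x = 25.85 and P_y = 22.7: Q_x = 496.980.
∂Q_x/∂P_y = -25.6/(2√P_y) = -25.6/(2√22.7) = -2.6866.
ε = (∂Q_x/∂P_y)(P_y/Q_x) = -2.6866 × (22.7/496.980) ≈ -0.12.
ε < 0: complements.

-0.12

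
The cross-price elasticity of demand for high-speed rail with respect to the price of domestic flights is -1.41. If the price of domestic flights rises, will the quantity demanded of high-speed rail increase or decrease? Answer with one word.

ε < 0 and the price of domestic flights rises, so the quantity of high-speed rail moves in the opposite direction: it decreases.

decrease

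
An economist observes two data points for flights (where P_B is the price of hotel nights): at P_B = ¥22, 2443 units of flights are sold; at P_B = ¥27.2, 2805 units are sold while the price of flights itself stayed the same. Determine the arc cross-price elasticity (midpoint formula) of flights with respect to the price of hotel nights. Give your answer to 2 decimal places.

ΔQ_A = 2805 − 2443 = 362; ΔP_B = 27.2 − 22 = 5.2.
Midpoints: Q̄_A = 2624.0, P̄_B = 24.60.
ε = (ΔQ_A/Q̄_A)/(ΔP_B/P̄_B) = (362/2624.0)/(5.2/24.60) ≈ 0.65.

0.65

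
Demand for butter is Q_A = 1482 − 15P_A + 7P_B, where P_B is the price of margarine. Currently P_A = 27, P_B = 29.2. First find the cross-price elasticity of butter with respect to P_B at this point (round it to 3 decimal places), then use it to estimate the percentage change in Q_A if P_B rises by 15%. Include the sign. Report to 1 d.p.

At P_A = 27, P_B = 29.2: Q_A = 1281.4.
∂Q_A/∂P_B = 7.
ε = (∂Q_A/∂P_B)(P_B/Q_A) = 7.0000 × 29.2/1281.4 ≈ 0.160.
%ΔQ_A ≈ ε × %ΔP_B = 0.160 × (15%) = 2.4%.

2.4%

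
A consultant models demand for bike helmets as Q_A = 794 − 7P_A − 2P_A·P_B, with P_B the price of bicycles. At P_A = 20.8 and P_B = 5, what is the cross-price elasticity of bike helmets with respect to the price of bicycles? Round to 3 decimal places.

-0.472

At P_A = 20.8 and P_B = 5: Q_A = 440.4.
∂Q_A/∂P_B = -2P_A = -2(20.8) = -41.6000.
ε = (∂Q_A/∂P_B)(P_B/Q_A) = -41.6000 × (5/440.4) ≈ -0.472.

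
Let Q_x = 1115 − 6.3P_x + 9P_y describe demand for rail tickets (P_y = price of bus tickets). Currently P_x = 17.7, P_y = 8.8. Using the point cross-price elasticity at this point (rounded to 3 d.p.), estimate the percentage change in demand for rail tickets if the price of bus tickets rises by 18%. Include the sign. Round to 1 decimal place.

1.3%

At P_x = 17.7, P_y = 8.8: Q_x = 1082.69.
∂Q_x/∂P_y = 9.
ε = (∂Q_x/∂P_y)(P_y/Q_x) = 9.0000 × 8.8/1082.69 ≈ 0.073.
%ΔQ_x ≈ ε × %ΔP_y = 0.073 × (18%) = 1.3%.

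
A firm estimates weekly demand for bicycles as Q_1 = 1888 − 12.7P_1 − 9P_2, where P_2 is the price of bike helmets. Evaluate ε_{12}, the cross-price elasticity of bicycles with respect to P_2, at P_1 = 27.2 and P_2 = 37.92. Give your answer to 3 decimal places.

At P_1 = 27.2 and P_2 = 37.92: Q_1 = 1201.28.
∂Q_1/∂P_2 = -9.
ε = (∂Q_1/∂P_2)(P_2/Q_1) = -9 × (37.92/1201.28) ≈ -0.284.
Since ε < 0, bicycles and bike helmets are complements.

-0.284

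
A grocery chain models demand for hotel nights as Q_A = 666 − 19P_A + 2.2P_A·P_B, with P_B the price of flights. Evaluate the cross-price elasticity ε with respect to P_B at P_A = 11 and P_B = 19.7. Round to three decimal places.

At P_A = 11 and P_B = 19.7: Q_A = 933.74.
∂Q_A/∂P_B = 2.2P_A = 2.2(11) = 24.2000.
ε = (∂Q_A/∂P_B)(P_B/Q_A) = 24.2000 × (19.7/933.74) ≈ 0.511.

0.511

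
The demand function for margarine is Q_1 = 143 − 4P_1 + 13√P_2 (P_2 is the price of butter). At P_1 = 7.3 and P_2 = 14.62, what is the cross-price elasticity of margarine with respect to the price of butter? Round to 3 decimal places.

At P_1 = 7.3 and P_2 = 14.62: Q_1 = 163.507.
∂Q_1/∂P_2 = 13/(2√P_2) = 13/(2√14.62) = 1.7000.
ε = (∂Q_1/∂P_2)(P_2/Q_1) = 1.7000 × (14.62/163.507) ≈ 0.152.

0.152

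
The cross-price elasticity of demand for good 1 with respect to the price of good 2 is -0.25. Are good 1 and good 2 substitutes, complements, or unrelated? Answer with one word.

ε = -0.25 < 0, so a higher price of good 2 lowers demand for good 1: complements.

complements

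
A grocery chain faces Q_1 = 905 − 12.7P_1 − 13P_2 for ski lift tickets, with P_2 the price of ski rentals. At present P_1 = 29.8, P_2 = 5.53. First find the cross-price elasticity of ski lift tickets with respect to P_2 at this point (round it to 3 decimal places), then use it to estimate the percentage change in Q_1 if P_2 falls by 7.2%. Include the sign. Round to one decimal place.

1.1%

At P_1 = 29.8, P_2 = 5.53: Q_1 = 454.65.
∂Q_1/∂P_2 = -13.
ε = (∂Q_1/∂P_2)(P_2/Q_1) = -13.0000 × 5.53/454.65 ≈ -0.158.
%ΔQ_1 ≈ ε × %ΔP_2 = -0.158 × (-7.2%) = 1.1%.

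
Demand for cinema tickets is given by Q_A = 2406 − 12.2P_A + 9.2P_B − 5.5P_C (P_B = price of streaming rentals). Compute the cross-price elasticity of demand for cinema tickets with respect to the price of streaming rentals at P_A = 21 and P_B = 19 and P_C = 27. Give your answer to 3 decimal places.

0.080

At P_A = 21 and P_B = 19 and P_C = 27: Q_A = 2176.1.
∂Q_A/∂P_B = 9.2.
ε = (∂Q_A/∂P_B)(P_B/Q_A) = 9.2 × (19/2176.1) ≈ 0.080.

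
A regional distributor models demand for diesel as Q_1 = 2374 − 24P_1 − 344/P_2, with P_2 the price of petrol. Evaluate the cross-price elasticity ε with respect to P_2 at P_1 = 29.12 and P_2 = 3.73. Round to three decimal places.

At P_1 = 29.12 and P_2 = 3.73: Q_1 = 1582.895.
∂Q_1/∂P_2 = 344/P_2² = 24.7253.
ε = (∂Q_1/∂P_2)(P_2/Q_1) = 24.7253 × (3.73/1582.895) ≈ 0.058.
ε > 0: substitutes.

0.058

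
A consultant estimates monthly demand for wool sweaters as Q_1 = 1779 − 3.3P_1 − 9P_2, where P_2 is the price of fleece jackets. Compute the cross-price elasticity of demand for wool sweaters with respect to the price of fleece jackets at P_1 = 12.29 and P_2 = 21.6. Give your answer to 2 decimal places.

-0.13

At P_1 = 12.29 and P_2 = 21.6: Q_1 = 1544.043.
∂Q_1/∂P_2 = -9.
ε = (∂Q_1/∂P_2)(P_2/Q_1) = -9 × (21.6/1544.043) ≈ -0.13.
Since ε < 0, wool sweaters and fleece jackets are complements.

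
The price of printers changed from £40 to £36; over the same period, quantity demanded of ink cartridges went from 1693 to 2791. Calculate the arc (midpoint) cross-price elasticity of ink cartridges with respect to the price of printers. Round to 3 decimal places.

ΔQ_A = 2791 − 1693 = 1098; ΔP_B = 36 − 40 = -4.
Midpoints: Q̄_A = 2242.0, P̄_B = 38.00.
ε = (ΔQ_A/Q̄_A)/(ΔP_B/P̄_B) = (1098/2242.0)/(-4/38.00) ≈ -4.653.
ε < 0: ink cartridges and printers are complements.

-4.653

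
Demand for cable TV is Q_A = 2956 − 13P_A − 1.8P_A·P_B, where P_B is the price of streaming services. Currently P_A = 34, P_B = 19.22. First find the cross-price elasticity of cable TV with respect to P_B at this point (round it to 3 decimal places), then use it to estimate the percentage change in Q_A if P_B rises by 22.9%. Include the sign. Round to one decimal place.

-20.1%

At P_A = 34, P_B = 19.22: Q_A = 1337.736.
∂Q_A/∂P_B = -1.8P_A = -61.2000.
ε = (∂Q_A/∂P_B)(P_B/Q_A) = -61.2000 × 19.22/1337.736 ≈ -0.879.
%ΔQ_A ≈ ε × %ΔP_B = -0.879 × (22.9%) = -20.1%.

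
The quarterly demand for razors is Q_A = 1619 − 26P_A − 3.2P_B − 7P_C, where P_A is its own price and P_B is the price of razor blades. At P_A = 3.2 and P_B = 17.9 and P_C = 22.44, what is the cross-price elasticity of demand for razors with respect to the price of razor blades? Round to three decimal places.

At P_A = 3.2 and P_B = 17.9 and P_C = 22.44: Q_A = 1321.44.
∂Q_A/∂P_B = -3.2.
ε = (∂Q_A/∂P_B)(P_B/Q_A) = -3.2 × (17.9/1321.44) ≈ -0.043.
Since ε < 0, razors and razor blades are complements.

-0.043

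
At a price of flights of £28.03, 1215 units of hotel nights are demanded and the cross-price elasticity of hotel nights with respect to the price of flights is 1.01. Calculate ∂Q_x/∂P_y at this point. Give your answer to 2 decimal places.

ε = (∂Q_x/∂P_y)·(P_y/Q_x) ⇒ ∂Q_x/∂P_y = ε·Q_x/P_y = 1.01 × 1215/28.03 ≈ 43.78.

43.78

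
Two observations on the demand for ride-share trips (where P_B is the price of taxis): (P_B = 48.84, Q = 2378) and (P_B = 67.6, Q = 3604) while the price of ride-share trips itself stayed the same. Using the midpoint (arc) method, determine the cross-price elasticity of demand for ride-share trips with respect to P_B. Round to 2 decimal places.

1.27

ΔQ_A = 3604 − 2378 = 1226; ΔP_B = 67.6 − 48.84 = 18.76.
Midpoints: Q̄_A = 2991.0, P̄_B = 58.22.
ε = (ΔQ_A/Q̄_A)/(ΔP_B/P̄_B) = (1226/2991.0)/(18.76/58.22) ≈ 1.27.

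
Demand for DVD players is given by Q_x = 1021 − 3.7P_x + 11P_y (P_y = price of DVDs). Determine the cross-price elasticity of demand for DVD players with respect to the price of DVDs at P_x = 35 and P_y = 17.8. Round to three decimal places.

0.180

At P_x = 35 and P_y = 17.8: Q_x = 1087.3.
∂Q_x/∂P_y = 11.
ε = (∂Q_x/∂P_y)(P_y/Q_x) = 11 × (17.8/1087.3) ≈ 0.180.
Since ε > 0, DVD players and DVDs are substitutes.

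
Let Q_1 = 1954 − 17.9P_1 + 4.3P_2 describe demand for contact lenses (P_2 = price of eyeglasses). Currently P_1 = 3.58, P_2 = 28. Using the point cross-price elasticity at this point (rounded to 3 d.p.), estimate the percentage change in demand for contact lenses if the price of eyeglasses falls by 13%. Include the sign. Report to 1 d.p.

-0.8%

At P_1 = 3.58, P_2 = 28: Q_1 = 2010.318.
∂Q_1/∂P_2 = 4.3.
ε = (∂Q_1/∂P_2)(P_2/Q_1) = 4.3000 × 28/2010.318 ≈ 0.060.
%ΔQ_1 ≈ ε × %ΔP_2 = 0.060 × (-13%) = -0.8%.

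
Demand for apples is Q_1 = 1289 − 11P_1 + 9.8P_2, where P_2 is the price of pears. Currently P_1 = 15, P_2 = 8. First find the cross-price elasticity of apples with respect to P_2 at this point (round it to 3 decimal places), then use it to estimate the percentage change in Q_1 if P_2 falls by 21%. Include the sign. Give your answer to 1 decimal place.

-1.4%

At P_1 = 15, P_2 = 8: Q_1 = 1202.4.
∂Q_1/∂P_2 = 9.8.
ε = (∂Q_1/∂P_2)(P_2/Q_1) = 9.8000 × 8/1202.4 ≈ 0.065.
%ΔQ_1 ≈ ε × %ΔP_2 = 0.065 × (-21%) = -1.4%.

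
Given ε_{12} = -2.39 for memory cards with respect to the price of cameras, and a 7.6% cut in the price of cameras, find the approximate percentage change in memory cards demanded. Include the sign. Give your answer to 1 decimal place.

%ΔQ ≈ ε × %ΔP of cameras = -2.39 × (-7.6%) = 18.2%.

18.2%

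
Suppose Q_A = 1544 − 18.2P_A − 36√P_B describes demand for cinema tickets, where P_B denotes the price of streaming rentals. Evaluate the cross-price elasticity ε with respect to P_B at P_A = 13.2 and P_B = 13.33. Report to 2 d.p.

-0.06

At P_A = 13.2 and P_B = 13.33: Q_A = 1172.323.
∂Q_A/∂P_B = -36/(2√P_B) = -36/(2√13.33) = -4.9301.
ε = (∂Q_A/∂P_B)(P_B/Q_A) = -4.9301 × (13.33/1172.323) ≈ -0.06.
ε < 0: complements.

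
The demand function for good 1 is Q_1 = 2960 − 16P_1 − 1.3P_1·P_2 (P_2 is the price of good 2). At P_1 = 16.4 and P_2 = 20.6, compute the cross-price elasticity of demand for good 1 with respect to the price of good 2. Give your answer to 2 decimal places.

-0.19

At P_1 = 16.4 and P_2 = 20.6: Q_1 = 2258.408.
∂Q_1/∂P_2 = -1.3P_1 = -1.3(16.4) = -21.3200.
ε = (∂Q_1/∂P_2)(P_2/Q_1) = -21.3200 × (20.6/2258.408) ≈ -0.19.
ε < 0: complements.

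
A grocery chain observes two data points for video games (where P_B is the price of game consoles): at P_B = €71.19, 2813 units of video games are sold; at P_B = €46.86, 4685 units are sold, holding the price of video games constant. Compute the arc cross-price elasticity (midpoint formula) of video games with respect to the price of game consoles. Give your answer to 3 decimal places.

-1.211

ΔQ_A = 4685 − 2813 = 1872; ΔP_B = 46.86 − 71.19 = -24.33.
Midpoints: Q̄_A = 3749.0, P̄_B = 59.02.
ε = (ΔQ_A/Q̄_A)/(ΔP_B/P̄_B) = (1872/3749.0)/(-24.33/59.02) ≈ -1.211.
ε < 0: video games and game consoles are complements.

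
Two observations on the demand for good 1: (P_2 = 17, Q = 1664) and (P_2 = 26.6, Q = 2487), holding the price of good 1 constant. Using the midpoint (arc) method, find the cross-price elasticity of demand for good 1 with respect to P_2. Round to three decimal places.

0.900

ΔQ_1 = 2487 − 1664 = 823; ΔP_2 = 26.6 − 17 = 9.6.
Midpoints: Q̄_1 = 2075.5, P̄_2 = 21.80.
ε = (ΔQ_1/Q̄_1)/(ΔP_2/P̄_2) = (823/2075.5)/(9.6/21.80) ≈ 0.900.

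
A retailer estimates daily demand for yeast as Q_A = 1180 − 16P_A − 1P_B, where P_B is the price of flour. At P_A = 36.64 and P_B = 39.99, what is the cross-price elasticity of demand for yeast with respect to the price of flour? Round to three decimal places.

At P_A = 36.64 and P_B = 39.99: Q_A = 553.77.
∂Q_A/∂P_B = -1.
ε = (∂Q_A/∂P_B)(P_B/Q_A) = -1 × (39.99/553.77) ≈ -0.072.

-0.072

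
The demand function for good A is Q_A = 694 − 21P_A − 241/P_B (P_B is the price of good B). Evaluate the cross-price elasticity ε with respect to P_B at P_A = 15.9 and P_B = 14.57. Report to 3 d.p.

0.048

At P_A = 15.9 and P_B = 14.57: Q_A = 343.559.
∂Q_A/∂P_B = 241/P_B² = 1.1353.
ε = (∂Q_A/∂P_B)(P_B/Q_A) = 1.1353 × (14.57/343.559) ≈ 0.048.
ε > 0: substitutes.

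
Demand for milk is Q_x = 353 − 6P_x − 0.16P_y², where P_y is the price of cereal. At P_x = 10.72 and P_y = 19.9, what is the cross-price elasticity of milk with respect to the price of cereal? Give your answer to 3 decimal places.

At P_x = 10.72 and P_y = 19.9: Q_x = 225.318.
∂Q_x/∂P_y = -0.32P_y = -0.32(19.9) = -6.3680.
ε = (∂Q_x/∂P_y)(P_y/Q_x) = -6.3680 × (19.9/225.318) ≈ -0.562.
ε < 0: complements.

-0.562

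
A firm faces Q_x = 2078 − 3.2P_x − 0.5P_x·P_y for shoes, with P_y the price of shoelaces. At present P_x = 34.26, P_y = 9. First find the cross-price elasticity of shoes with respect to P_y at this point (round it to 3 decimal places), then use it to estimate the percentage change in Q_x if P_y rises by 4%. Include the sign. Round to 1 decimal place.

-0.3%

At P_x = 34.26, P_y = 9: Q_x = 1814.198.
∂Q_x/∂P_y = -0.5P_x = -17.1300.
ε = (∂Q_x/∂P_y)(P_y/Q_x) = -17.1300 × 9/1814.198 ≈ -0.085.
%ΔQ_x ≈ ε × %ΔP_y = -0.085 × (4%) = -0.3%.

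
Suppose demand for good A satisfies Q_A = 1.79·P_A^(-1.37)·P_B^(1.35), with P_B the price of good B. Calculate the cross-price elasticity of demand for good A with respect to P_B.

In a log-linear (constant-elasticity) demand function, the coefficient on the exponent of P_B is the cross-price elasticity.
ε = 1.35. Positive, so good A and good B are substitutes.

1.35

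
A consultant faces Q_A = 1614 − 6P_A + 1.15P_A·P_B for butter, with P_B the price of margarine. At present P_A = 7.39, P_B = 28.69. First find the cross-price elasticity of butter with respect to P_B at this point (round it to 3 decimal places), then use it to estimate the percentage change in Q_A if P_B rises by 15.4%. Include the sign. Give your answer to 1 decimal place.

2.1%

At P_A = 7.39, P_B = 28.69: Q_A = 1813.482.
∂Q_A/∂P_B = 1.15P_A = 8.4985.
ε = (∂Q_A/∂P_B)(P_B/Q_A) = 8.4985 × 28.69/1813.482 ≈ 0.134.
%ΔQ_A ≈ ε × %ΔP_B = 0.134 × (15.4%) = 2.1%.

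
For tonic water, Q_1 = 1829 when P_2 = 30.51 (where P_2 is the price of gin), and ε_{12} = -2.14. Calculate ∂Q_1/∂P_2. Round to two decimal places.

ε = (∂Q_1/∂P_2)·(P_2/Q_1) ⇒ ∂Q_1/∂P_2 = ε·Q_1/P_2 = -2.14 × 1829/30.51 ≈ -128.29.

-128.29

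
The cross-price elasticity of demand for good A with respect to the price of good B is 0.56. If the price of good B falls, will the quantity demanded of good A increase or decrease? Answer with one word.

decrease

ε > 0 and the price of good B falls, so the quantity of good A moves in the same direction: it decreases.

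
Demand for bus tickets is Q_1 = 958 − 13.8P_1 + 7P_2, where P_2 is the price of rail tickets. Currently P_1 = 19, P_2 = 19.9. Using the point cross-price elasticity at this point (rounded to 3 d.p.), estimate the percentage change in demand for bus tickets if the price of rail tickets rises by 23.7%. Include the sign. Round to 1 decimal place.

4.0%

At P_1 = 19, P_2 = 19.9: Q_1 = 835.1.
∂Q_1/∂P_2 = 7.
ε = (∂Q_1/∂P_2)(P_2/Q_1) = 7.0000 × 19.9/835.1 ≈ 0.167.
%ΔQ_1 ≈ ε × %ΔP_2 = 0.167 × (23.7%) = 4.0%.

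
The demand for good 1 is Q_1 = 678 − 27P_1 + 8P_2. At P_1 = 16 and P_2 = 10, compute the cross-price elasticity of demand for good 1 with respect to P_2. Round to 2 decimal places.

At P_1 = 16 and P_2 = 10: Q_1 = 326.
∂Q_1/∂P_2 = 8.
ε = (∂Q_1/∂P_2)(P_2/Q_1) = 8 × (10/326) ≈ 0.25.

0.25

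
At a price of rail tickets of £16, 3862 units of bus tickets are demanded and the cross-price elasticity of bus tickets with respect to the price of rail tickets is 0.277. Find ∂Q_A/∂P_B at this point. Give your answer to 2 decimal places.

ε = (∂Q_A/∂P_B)·(P_B/Q_A) ⇒ ∂Q_A/∂P_B = ε·Q_A/P_B = 0.277 × 3862/16 ≈ 66.86.

66.86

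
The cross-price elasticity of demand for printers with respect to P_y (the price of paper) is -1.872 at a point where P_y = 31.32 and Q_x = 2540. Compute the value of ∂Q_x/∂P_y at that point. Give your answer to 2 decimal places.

-151.82

ε = (∂Q_x/∂P_y)·(P_y/Q_x) ⇒ ∂Q_x/∂P_y = ε·Q_x/P_y = -1.872 × 2540/31.32 ≈ -151.82.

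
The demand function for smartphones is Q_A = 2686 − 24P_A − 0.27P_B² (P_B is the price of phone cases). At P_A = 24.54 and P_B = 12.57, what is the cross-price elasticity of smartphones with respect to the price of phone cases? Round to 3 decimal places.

At P_A = 24.54 and P_B = 12.57: Q_A = 2054.379.
∂Q_A/∂P_B = -0.54P_B = -0.54(12.57) = -6.7878.
ε = (∂Q_A/∂P_B)(P_B/Q_A) = -6.7878 × (12.57/2054.379) ≈ -0.042.

-0.042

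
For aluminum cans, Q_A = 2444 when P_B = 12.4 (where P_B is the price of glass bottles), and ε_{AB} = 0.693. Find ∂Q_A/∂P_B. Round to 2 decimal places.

136.59

ε = (∂Q_A/∂P_B)·(P_B/Q_A) ⇒ ∂Q_A/∂P_B = ε·Q_A/P_B = 0.693 × 2444/12.4 ≈ 136.59.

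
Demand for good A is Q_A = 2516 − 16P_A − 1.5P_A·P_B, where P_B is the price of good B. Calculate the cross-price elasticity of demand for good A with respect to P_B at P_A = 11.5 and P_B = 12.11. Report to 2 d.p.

At P_A = 11.5 and P_B = 12.11: Q_A = 2123.102.
∂Q_A/∂P_B = -1.5P_A = -1.5(11.5) = -17.2500.
ε = (∂Q_A/∂P_B)(P_B/Q_A) = -17.2500 × (12.11/2123.102) ≈ -0.10.

-0.10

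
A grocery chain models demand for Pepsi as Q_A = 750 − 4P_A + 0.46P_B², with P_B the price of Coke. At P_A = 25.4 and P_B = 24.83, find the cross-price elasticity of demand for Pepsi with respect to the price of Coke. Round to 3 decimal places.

0.609

At P_A = 25.4 and P_B = 24.83: Q_A = 932.003.
∂Q_A/∂P_B = 0.92P_B = 0.92(24.83) = 22.8436.
ε = (∂Q_A/∂P_B)(P_B/Q_A) = 22.8436 × (24.83/932.003) ≈ 0.609.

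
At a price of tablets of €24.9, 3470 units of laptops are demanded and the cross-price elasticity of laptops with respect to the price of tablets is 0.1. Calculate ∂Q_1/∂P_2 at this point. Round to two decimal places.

ε = (∂Q_1/∂P_2)·(P_2/Q_1) ⇒ ∂Q_1/∂P_2 = ε·Q_1/P_2 = 0.1 × 3470/24.9 ≈ 13.94.

13.94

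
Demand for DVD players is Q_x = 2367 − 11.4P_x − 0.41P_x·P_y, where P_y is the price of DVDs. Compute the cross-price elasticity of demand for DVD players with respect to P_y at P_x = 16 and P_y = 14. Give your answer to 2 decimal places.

At P_x = 16 and P_y = 14: Q_x = 2092.76.
∂Q_x/∂P_y = -0.41P_x = -0.41(16) = -6.5600.
ε = (∂Q_x/∂P_y)(P_y/Q_x) = -6.5600 × (14/2092.76) ≈ -0.04.

-0.04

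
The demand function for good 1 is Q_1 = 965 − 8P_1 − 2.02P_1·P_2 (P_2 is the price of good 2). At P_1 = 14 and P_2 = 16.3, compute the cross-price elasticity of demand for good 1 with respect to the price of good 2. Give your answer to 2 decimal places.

-1.18

At P_1 = 14 and P_2 = 16.3: Q_1 = 392.036.
∂Q_1/∂P_2 = -2.02P_1 = -2.02(14) = -28.2800.
ε = (∂Q_1/∂P_2)(P_2/Q_1) = -28.2800 × (16.3/392.036) ≈ -1.18.
ε < 0: complements.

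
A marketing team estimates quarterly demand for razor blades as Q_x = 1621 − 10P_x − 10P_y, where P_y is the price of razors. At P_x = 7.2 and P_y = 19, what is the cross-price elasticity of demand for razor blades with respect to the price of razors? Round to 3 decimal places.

At P_x = 7.2 and P_y = 19: Q_x = 1359.
∂Q_x/∂P_y = -10.
ε = (∂Q_x/∂P_y)(P_y/Q_x) = -10 × (19/1359) ≈ -0.140.
Since ε < 0, razor blades and razors are complements.

-0.140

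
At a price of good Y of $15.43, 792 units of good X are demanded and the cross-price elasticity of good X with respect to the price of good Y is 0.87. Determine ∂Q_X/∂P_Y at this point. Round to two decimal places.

44.66

ε = (∂Q_X/∂P_Y)·(P_Y/Q_X) ⇒ ∂Q_X/∂P_Y = ε·Q_X/P_Y = 0.87 × 792/15.43 ≈ 44.66.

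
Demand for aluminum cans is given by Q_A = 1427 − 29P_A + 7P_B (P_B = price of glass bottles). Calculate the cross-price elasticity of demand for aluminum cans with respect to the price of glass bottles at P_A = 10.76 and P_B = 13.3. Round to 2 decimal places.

At P_A = 10.76 and P_B = 13.3: Q_A = 1208.06.
∂Q_A/∂P_B = 7.
ε = (∂Q_A/∂P_B)(P_B/Q_A) = 7 × (13.3/1208.06) ≈ 0.08.

0.08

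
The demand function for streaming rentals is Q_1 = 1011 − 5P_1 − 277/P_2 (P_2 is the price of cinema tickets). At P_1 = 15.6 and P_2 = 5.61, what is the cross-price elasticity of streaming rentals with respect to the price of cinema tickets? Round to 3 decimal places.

0.056

At P_1 = 15.6 and P_2 = 5.61: Q_1 = 883.624.
∂Q_1/∂P_2 = 277/P_2² = 8.8014.
ε = (∂Q_1/∂P_2)(P_2/Q_1) = 8.8014 × (5.61/883.624) ≈ 0.056.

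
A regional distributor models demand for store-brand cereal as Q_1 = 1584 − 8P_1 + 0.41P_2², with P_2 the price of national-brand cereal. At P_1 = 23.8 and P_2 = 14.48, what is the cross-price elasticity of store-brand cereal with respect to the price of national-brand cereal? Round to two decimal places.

0.12

At P_1 = 23.8 and P_2 = 14.48: Q_1 = 1479.565.
∂Q_1/∂P_2 = 0.82P_2 = 0.82(14.48) = 11.8736.
ε = (∂Q_1/∂P_2)(P_2/Q_1) = 11.8736 × (14.48/1479.565) ≈ 0.12.
ε > 0: substitutes.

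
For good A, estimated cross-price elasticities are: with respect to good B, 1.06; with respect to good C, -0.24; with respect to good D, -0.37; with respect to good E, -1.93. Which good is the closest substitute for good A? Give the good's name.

Substitutes have ε > 0. Among the positive values, 1.06 (good B) is largest.

good B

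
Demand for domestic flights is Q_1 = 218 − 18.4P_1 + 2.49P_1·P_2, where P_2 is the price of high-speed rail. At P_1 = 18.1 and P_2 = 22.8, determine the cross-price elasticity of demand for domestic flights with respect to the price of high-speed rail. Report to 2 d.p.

At P_1 = 18.1 and P_2 = 22.8: Q_1 = 912.533.
∂Q_1/∂P_2 = 2.49P_1 = 2.49(18.1) = 45.0690.
ε = (∂Q_1/∂P_2)(P_2/Q_1) = 45.0690 × (22.8/912.533) ≈ 1.13.

1.13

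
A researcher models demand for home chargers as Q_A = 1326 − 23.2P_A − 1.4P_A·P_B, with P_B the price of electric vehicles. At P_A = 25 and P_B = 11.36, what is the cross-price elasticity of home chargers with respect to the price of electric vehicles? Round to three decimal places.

-1.141

At P_A = 25 and P_B = 11.36: Q_A = 348.4.
∂Q_A/∂P_B = -1.4P_A = -1.4(25) = -35.0000.
ε = (∂Q_A/∂P_B)(P_B/Q_A) = -35.0000 × (11.36/348.4) ≈ -1.141.
ε < 0: complements.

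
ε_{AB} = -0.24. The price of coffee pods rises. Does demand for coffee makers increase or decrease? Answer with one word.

decrease

ε < 0 and the price of coffee pods rises, so the quantity of coffee makers moves in the opposite direction: it decreases.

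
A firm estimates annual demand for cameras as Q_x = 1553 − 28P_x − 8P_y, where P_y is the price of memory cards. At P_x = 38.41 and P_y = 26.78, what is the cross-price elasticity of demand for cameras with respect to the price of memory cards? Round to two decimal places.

At P_x = 38.41 and P_y = 26.78: Q_x = 263.28.
∂Q_x/∂P_y = -8.
ε = (∂Q_x/∂P_y)(P_y/Q_x) = -8 × (26.78/263.28) ≈ -0.81.

-0.81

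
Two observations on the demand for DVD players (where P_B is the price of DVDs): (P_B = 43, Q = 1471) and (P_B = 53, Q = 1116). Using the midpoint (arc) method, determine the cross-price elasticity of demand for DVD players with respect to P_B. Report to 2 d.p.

-1.32

ΔQ_A = 1116 − 1471 = -355; ΔP_B = 53 − 43 = 10.
Midpoints: Q̄_A = 1293.5, P̄_B = 48.00.
ε = (ΔQ_A/Q̄_A)/(ΔP_B/P̄_B) = (-355/1293.5)/(10/48.00) ≈ -1.32.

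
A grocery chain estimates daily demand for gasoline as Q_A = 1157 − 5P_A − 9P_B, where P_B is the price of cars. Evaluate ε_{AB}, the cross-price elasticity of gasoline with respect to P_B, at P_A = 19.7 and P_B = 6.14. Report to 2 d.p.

-0.06

At P_A = 19.7 and P_B = 6.14: Q_A = 1003.24.
∂Q_A/∂P_B = -9.
ε = (∂Q_A/∂P_B)(P_B/Q_A) = -9 × (6.14/1003.24) ≈ -0.06.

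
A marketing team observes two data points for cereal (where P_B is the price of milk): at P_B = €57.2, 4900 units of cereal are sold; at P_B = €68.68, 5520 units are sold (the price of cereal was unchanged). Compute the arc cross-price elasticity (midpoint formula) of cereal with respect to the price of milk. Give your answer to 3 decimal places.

0.652

ΔQ_A = 5520 − 4900 = 620; ΔP_B = 68.68 − 57.2 = 11.48.
Midpoints: Q̄_A = 5210.0, P̄_B = 62.94.
ε = (ΔQ_A/Q̄_A)/(ΔP_B/P̄_B) = (620/5210.0)/(11.48/62.94) ≈ 0.652.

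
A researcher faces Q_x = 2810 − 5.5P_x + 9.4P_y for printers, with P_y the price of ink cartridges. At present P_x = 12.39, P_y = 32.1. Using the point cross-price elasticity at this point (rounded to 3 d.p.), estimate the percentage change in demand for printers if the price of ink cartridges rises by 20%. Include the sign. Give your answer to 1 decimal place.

At P_x = 12.39, P_y = 32.1: Q_x = 3043.595.
∂Q_x/∂P_y = 9.4.
ε = (∂Q_x/∂P_y)(P_y/Q_x) = 9.4000 × 32.1/3043.595 ≈ 0.099.
%ΔQ_x ≈ ε × %ΔP_y = 0.099 × (20%) = 2.0%.

2.0%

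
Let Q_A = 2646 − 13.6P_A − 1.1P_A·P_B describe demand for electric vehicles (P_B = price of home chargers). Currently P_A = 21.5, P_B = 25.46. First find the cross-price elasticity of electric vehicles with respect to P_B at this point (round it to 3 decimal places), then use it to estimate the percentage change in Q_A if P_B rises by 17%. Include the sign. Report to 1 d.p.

At P_A = 21.5, P_B = 25.46: Q_A = 1751.471.
∂Q_A/∂P_B = -1.1P_A = -23.6500.
ε = (∂Q_A/∂P_B)(P_B/Q_A) = -23.6500 × 25.46/1751.471 ≈ -0.344.
%ΔQ_A ≈ ε × %ΔP_B = -0.344 × (17%) = -5.8%.

-5.8%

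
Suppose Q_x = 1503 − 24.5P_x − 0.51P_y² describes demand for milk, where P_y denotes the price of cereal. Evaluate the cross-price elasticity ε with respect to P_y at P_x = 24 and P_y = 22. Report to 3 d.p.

At P_x = 24 and P_y = 22: Q_x = 668.16.
∂Q_x/∂P_y = -1.02P_y = -1.02(22) = -22.4400.
ε = (∂Q_x/∂P_y)(P_y/Q_x) = -22.4400 × (22/668.16) ≈ -0.739.

-0.739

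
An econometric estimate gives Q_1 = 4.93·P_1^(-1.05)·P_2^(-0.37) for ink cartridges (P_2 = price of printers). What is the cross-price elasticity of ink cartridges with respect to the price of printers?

In a log-linear (constant-elasticity) demand function, the coefficient on the exponent of P_2 is the cross-price elasticity.
ε = -0.37. Negative, so ink cartridges and printers are complements.

-0.37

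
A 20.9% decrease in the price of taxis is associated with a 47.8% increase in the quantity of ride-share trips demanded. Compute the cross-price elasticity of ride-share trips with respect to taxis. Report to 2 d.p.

-2.29

ε = (%ΔQ of ride-share trips) / (%ΔP of taxis) = (47.8%) / (-20.9%) ≈ -2.29.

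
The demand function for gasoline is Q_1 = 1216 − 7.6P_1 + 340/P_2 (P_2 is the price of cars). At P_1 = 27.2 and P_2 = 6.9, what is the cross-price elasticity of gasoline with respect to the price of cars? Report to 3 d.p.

At P_1 = 27.2 and P_2 = 6.9: Q_1 = 1058.555.
∂Q_1/∂P_2 = −340/P_2² = -7.1414.
ε = (∂Q_1/∂P_2)(P_2/Q_1) = -7.1414 × (6.9/1058.555) ≈ -0.047.

-0.047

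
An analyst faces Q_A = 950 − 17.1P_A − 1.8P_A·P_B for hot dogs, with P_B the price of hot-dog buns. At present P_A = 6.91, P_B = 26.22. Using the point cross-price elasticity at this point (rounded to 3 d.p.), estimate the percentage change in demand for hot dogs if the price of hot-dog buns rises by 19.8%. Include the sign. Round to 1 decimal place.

-12.8%

At P_A = 6.91, P_B = 26.22: Q_A = 505.715.
∂Q_A/∂P_B = -1.8P_A = -12.4380.
ε = (∂Q_A/∂P_B)(P_B/Q_A) = -12.4380 × 26.22/505.715 ≈ -0.645.
%ΔQ_A ≈ ε × %ΔP_B = -0.645 × (19.8%) = -12.8%.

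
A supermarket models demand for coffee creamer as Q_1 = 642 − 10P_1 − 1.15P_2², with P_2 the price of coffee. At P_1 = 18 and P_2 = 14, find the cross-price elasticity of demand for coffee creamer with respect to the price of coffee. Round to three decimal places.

-1.905

At P_1 = 18 and P_2 = 14: Q_1 = 236.6.
∂Q_1/∂P_2 = -2.3P_2 = -2.3(14) = -32.2000.
ε = (∂Q_1/∂P_2)(P_2/Q_1) = -32.2000 × (14/236.6) ≈ -1.905.
ε < 0: complements.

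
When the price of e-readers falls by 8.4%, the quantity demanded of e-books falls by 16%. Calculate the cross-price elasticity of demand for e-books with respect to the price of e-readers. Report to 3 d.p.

ε = (%ΔQ of e-books) / (%ΔP of e-readers) = (-16%) / (-8.4%) ≈ 1.905.

1.905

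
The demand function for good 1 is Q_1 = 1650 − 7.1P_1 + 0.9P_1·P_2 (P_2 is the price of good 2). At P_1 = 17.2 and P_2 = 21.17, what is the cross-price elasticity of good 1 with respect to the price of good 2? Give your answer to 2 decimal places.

At P_1 = 17.2 and P_2 = 21.17: Q_1 = 1855.592.
∂Q_1/∂P_2 = 0.9P_1 = 0.9(17.2) = 15.4800.
ε = (∂Q_1/∂P_2)(P_2/Q_1) = 15.4800 × (21.17/1855.592) ≈ 0.18.

0.18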